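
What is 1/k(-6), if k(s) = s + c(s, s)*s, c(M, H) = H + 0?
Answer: 1/30 ≈ 0.033333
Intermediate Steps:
c(M, H) = H
k(s) = s + s**2 (k(s) = s + s*s = s + s**2)
1/k(-6) = 1/(-6*(1 - 6)) = 1/(-6*(-5)) = 1/30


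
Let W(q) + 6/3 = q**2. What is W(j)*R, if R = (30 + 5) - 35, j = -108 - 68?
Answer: 0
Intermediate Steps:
j = -176
R = 0 (R = 35 - 35 = 0)
W(q) = -2 + q**2
W(j)*R = (-2 + (-176)**2)*0 = (-2 + 30976)*0 = 30974*0 = 0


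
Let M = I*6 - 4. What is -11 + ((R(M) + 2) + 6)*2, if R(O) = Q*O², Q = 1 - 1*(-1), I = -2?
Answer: 1029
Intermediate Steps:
M = -16 (M = -2*6 - 4 = -12 - 4 = -16)
Q = 2 (Q = 1 + 1 = 2)
R(O) = 2*O²
-11 + ((R(M) + 2) + 6)*2 = -11 + ((2*(-16)² + 2) + 6)*2 = -11 + ((2*256 + 2) + 6)*2 = -11 + ((512 + 2) + 6)*2 = -11 + (514 + 6)*2 = -11 + 520*2 = -11 + 1040 = 1029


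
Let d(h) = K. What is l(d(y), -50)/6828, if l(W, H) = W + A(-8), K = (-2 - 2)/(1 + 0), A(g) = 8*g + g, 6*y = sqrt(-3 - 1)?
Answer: -19/1707 ≈ -0.011131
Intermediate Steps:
y = I/3 (y = sqrt(-3 - 1)/6 = sqrt(-4)/6 = (2*I)/6 = I/3 ≈ 0.33333*I)
A(g) = 9*g
K = -4 (K = -4/1 = -4*1 = -4)
d(h) = -4
l(W, H) = -72 + W (l(W, H) = W + 9*(-8) = W - 72 = -72 + W)
l(d(y), -50)/6828 = (-72 - 4)/6828 = -76*1/6828 = -19/1707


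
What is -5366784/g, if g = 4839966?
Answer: -894464/806661 ≈ -1.1088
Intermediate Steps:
-5366784/g = -5366784/4839966 = -5366784*1/4839966 = -894464/806661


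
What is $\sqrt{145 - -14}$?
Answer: $\sqrt{159} \approx 12.61$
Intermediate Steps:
$\sqrt{145 - -14} = \sqrt{145 + 14} = \sqrt{159}$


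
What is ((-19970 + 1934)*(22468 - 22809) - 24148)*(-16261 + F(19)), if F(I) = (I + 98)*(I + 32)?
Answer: -63062361632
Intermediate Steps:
F(I) = (32 + I)*(98 + I) (F(I) = (98 + I)*(32 + I) = (32 + I)*(98 + I))
((-19970 + 1934)*(22468 - 22809) - 24148)*(-16261 + F(19)) = ((-19970 + 1934)*(22468 - 22809) - 24148)*(-16261 + (3136 + 19**2 + 130*19)) = (-18036*(-341) - 24148)*(-16261 + (3136 + 361 + 2470)) = (6150276 - 24148)*(-16261 + 5967) = 6126128*(-10294) = -63062361632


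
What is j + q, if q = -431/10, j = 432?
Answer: 3889/10 ≈ 388.90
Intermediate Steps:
q = -431/10 (q = -431*1/10 = -431/10 ≈ -43.100)
j + q = 432 - 431/10 = 3889/10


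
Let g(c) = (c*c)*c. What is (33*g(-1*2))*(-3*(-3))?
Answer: -2376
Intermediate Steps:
g(c) = c**3 (g(c) = c**2*c = c**3)
(33*g(-1*2))*(-3*(-3)) = (33*(-1*2)**3)*(-3*(-3)) = (33*(-2)**3)*9 = (33*(-8))*9 = -264*9 = -2376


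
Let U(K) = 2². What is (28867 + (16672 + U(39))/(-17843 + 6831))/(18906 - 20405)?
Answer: -79466682/4126747 ≈ -19.257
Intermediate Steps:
U(K) = 4
(28867 + (16672 + U(39))/(-17843 + 6831))/(18906 - 20405) = (28867 + (16672 + 4)/(-17843 + 6831))/(18906 - 20405) = (28867 + 16676/(-11012))/(-1499) = (28867 + 16676*(-1/11012))*(-1/1499) = (28867 - 4169/2753)*(-1/1499) = (79466682/2753)*(-1/1499) = -79466682/4126747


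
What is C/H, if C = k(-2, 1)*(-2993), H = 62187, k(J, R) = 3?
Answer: -2993/20729 ≈ -0.14439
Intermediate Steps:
C = -8979 (C = 3*(-2993) = -8979)
C/H = -8979/62187 = -8979*1/62187 = -2993/20729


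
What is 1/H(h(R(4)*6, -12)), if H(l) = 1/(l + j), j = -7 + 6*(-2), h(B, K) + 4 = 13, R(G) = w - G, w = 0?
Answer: -10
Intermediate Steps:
R(G) = -G (R(G) = 0 - G = -G)
h(B, K) = 9 (h(B, K) = -4 + 13 = 9)
j = -19 (j = -7 - 12 = -19)
H(l) = 1/(-19 + l) (H(l) = 1/(l - 19) = 1/(-19 + l))
1/H(h(R(4)*6, -12)) = 1/(1/(-19 + 9)) = 1/(1/(-10)) = 1/(-1/10) = -10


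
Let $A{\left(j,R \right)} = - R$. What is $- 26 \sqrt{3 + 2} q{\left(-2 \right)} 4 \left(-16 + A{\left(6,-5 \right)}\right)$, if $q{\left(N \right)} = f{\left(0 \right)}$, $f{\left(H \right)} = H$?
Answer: $0$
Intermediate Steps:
$q{\left(N \right)} = 0$
$- 26 \sqrt{3 + 2} q{\left(-2 \right)} 4 \left(-16 + A{\left(6,-5 \right)}\right) = - 26 \sqrt{3 + 2} \cdot 0 \cdot 4 \left(-16 - -5\right) = - 26 \sqrt{5} \cdot 0 \cdot 4 \left(-16 + 5\right) = - 26 \cdot 0 \cdot 4 \left(-11\right) = \left(-26\right) 0 \left(-11\right) = 0 \left(-11\right) = 0$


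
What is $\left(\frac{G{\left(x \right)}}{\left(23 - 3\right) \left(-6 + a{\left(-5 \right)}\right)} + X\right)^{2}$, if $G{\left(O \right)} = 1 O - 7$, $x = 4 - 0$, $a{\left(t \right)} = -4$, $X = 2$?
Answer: $\frac{162409}{40000} \approx 4.0602$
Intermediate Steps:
$x = 4$ ($x = 4 + 0 = 4$)
$G{\left(O \right)} = -7 + O$ ($G{\left(O \right)} = O - 7 = -7 + O$)
$\left(\frac{G{\left(x \right)}}{\left(23 - 3\right) \left(-6 + a{\left(-5 \right)}\right)} + X\right)^{2} = \left(\frac{-7 + 4}{\left(23 - 3\right) \left(-6 - 4\right)} + 2\right)^{2} = \left(- \frac{3}{20 \left(-10\right)} + 2\right)^{2} = \left(- \frac{3}{-200} + 2\right)^{2} = \left(\left(-3\right) \left(- \frac{1}{200}\right) + 2\right)^{2} = \left(\frac{3}{200} + 2\right)^{2} = \left(\frac{403}{200}\right)^{2} = \frac{162409}{40000}$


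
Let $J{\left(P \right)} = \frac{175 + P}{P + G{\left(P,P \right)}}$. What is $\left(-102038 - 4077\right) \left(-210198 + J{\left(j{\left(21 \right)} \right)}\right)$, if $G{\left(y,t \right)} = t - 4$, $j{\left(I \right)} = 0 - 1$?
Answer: $22308238105$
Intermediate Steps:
$j{\left(I \right)} = -1$
$G{\left(y,t \right)} = -4 + t$ ($G{\left(y,t \right)} = t - 4 = -4 + t$)
$J{\left(P \right)} = \frac{175 + P}{-4 + 2 P}$ ($J{\left(P \right)} = \frac{175 + P}{P + \left(-4 + P\right)} = \frac{175 + P}{-4 + 2 P}$)
$\left(-102038 - 4077\right) \left(-210198 + J{\left(j{\left(21 \right)} \right)}\right) = \left(-102038 - 4077\right) \left(-210198 + \frac{175 - 1}{2 \left(-2 - 1\right)}\right) = - 106115 \left(-210198 + \frac{1}{2} \frac{1}{-3} \cdot 174\right) = - 106115 \left(-210198 + \frac{1}{2} \left(- \frac{1}{3}\right) 174\right) = - 106115 \left(-210198 - 29\right) = \left(-106115\right) \left(-210227\right) = 22308238105$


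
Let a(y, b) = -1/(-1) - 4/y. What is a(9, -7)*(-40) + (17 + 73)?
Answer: 610/9 ≈ 67.778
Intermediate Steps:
a(y, b) = 1 - 4/y (a(y, b) = -1*(-1) - 4/y = 1 - 4/y)
a(9, -7)*(-40) + (17 + 73) = ((-4 + 9)/9)*(-40) + (17 + 73) = ((⅑)*5)*(-40) + 90 = (5/9)*(-40) + 90 = -200/9 + 90 = 610/9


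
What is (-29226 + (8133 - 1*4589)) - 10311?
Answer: -35993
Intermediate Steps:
(-29226 + (8133 - 1*4589)) - 10311 = (-29226 + (8133 - 4589)) - 10311 = (-29226 + 3544) - 10311 = -25682 - 10311 = -35993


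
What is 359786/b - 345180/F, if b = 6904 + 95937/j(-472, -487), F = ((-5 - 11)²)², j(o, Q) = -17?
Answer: 98361086863/351125504 ≈ 280.13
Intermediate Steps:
F = 65536 (F = ((-16)²)² = 256² = 65536)
b = 21431/17 (b = 6904 + 95937/(-17) = 6904 + 95937*(-1/17) = 6904 - 95937/17 = 21431/17 ≈ 1260.6)
359786/b - 345180/F = 359786/(21431/17) - 345180/65536 = 359786*(17/21431) - 345180*1/65536 = 6116362/21431 - 86295/16384 = 98361086863/351125504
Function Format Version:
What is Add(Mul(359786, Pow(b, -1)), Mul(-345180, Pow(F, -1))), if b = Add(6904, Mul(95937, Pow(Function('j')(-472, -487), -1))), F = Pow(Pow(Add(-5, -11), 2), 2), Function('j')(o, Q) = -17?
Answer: Rational(98361086863, 351125504) ≈ 280.13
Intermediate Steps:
F = 65536 (F = Pow(Pow(-16, 2), 2) = Pow(256, 2) = 65536)
b = Rational(21431, 17) (b = Add(6904, Mul(95937, Pow(-17, -1))) = Add(6904, Mul(95937, Rational(-1, 17))) = Add(6904, Rational(-95937, 17)) = Rational(21431, 17) ≈ 1260.6)
Add(Mul(359786, Pow(b, -1)), Mul(-345180, Pow(F, -1))) = Add(Mul(359786, Pow(Rational(21431, 17), -1)), Mul(-345180, Pow(65536, -1))) = Add(Mul(359786, Rational(17, 21431)), Mul(-345180, Rational(1, 65536))) = Add(Rational(6116362, 21431), Rational(-86295, 16384)) = Rational(98361086863, 351125504)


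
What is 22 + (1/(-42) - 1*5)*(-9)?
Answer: 941/14 ≈ 67.214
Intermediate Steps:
22 + (1/(-42) - 1*5)*(-9) = 22 + (-1/42 - 5)*(-9) = 22 - 211/42*(-9) = 22 + 633/14 = 941/14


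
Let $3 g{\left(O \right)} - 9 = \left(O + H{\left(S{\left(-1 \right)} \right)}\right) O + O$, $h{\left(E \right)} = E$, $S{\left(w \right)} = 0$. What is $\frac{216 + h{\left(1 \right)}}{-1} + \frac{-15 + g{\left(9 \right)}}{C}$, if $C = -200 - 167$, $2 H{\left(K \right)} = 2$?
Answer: $- \frac{79660}{367} \approx -217.06$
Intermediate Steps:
$H{\left(K \right)} = 1$ ($H{\left(K \right)} = \frac{1}{2} \cdot 2 = 1$)
$C = -367$
$g{\left(O \right)} = 3 + \frac{O}{3} + \frac{O \left(1 + O\right)}{3}$ ($g{\left(O \right)} = 3 + \frac{\left(O + 1\right) O + O}{3} = 3 + \frac{\left(1 + O\right) O + O}{3} = 3 + \frac{O \left(1 + O\right) + O}{3} = 3 + \frac{O + O \left(1 + O\right)}{3} = 3 + \left(\frac{O}{3} + \frac{O \left(1 + O\right)}{3}\right) = 3 + \frac{O}{3} + \frac{O \left(1 + O\right)}{3}$)
$\frac{216 + h{\left(1 \right)}}{-1} + \frac{-15 + g{\left(9 \right)}}{C} = \frac{216 + 1}{-1} + \frac{-15 + \left(3 + \frac{9^{2}}{3} + \frac{2}{3} \cdot 9\right)}{-367} = 217 \left(-1\right) + \left(-15 + \left(3 + \frac{1}{3} \cdot 81 + 6\right)\right) \left(- \frac{1}{367}\right) = -217 + \left(-15 + \left(3 + 27 + 6\right)\right) \left(- \frac{1}{367}\right) = -217 + \left(-15 + 36\right) \left(- \frac{1}{367}\right) = -217 + 21 \left(- \frac{1}{367}\right) = -217 - \frac{21}{367} = - \frac{79660}{367}$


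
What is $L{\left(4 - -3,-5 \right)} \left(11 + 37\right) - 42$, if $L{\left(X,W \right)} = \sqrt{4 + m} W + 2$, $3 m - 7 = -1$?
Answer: $54 - 240 \sqrt{6} \approx -533.88$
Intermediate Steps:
$m = 2$ ($m = \frac{7}{3} + \frac{1}{3} \left(-1\right) = \frac{7}{3} - \frac{1}{3} = 2$)
$L{\left(X,W \right)} = 2 + W \sqrt{6}$ ($L{\left(X,W \right)} = \sqrt{4 + 2} W + 2 = \sqrt{6} W + 2 = W \sqrt{6} + 2 = 2 + W \sqrt{6}$)
$L{\left(4 - -3,-5 \right)} \left(11 + 37\right) - 42 = \left(2 - 5 \sqrt{6}\right) \left(11 + 37\right) - 42 = \left(2 - 5 \sqrt{6}\right) 48 - 42 = \left(96 - 240 \sqrt{6}\right) - 42 = 54 - 240 \sqrt{6}$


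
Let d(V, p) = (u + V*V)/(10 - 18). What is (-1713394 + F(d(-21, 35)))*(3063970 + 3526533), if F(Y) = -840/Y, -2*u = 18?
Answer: -101628232004218/9 ≈ -1.1292e+13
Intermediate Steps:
u = -9 (u = -1/2*18 = -9)
d(V, p) = 9/8 - V**2/8 (d(V, p) = (-9 + V*V)/(10 - 18) = (-9 + V**2)/(-8) = (-9 + V**2)*(-1/8) = 9/8 - V**2/8)
(-1713394 + F(d(-21, 35)))*(3063970 + 3526533) = (-1713394 - 840/(9/8 - 1/8*(-21)**2))*(3063970 + 3526533) = (-1713394 - 840/(9/8 - 1/8*441))*6590503 = (-1713394 - 840/(9/8 - 441/8))*6590503 = (-1713394 - 840/(-54))*6590503 = (-1713394 - 840*(-1/54))*6590503 = (-1713394 + 140/9)*6590503 = -15420406/9*6590503 = -101628232004218/9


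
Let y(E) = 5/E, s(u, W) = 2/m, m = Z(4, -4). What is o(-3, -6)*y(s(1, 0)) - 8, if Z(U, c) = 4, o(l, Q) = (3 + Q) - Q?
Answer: 22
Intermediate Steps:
o(l, Q) = 3
m = 4
s(u, W) = ½ (s(u, W) = 2/4 = 2*(¼) = ½)
o(-3, -6)*y(s(1, 0)) - 8 = 3*(5/(½)) - 8 = 3*(5*2) - 8 = 3*10 - 8 = 30 - 8 = 22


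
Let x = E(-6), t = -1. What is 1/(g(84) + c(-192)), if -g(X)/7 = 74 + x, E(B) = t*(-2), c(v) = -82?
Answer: -1/614 ≈ -0.0016287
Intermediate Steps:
E(B) = 2 (E(B) = -1*(-2) = 2)
x = 2
g(X) = -532 (g(X) = -7*(74 + 2) = -7*76 = -532)
1/(g(84) + c(-192)) = 1/(-532 - 82) = 1/(-614) = -1/614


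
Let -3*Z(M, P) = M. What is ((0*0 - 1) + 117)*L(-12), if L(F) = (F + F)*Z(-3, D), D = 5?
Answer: -2784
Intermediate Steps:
Z(M, P) = -M/3
L(F) = 2*F (L(F) = (F + F)*(-1/3*(-3)) = (2*F)*1 = 2*F)
((0*0 - 1) + 117)*L(-12) = ((0*0 - 1) + 117)*(2*(-12)) = ((0 - 1) + 117)*(-24) = (-1 + 117)*(-24) = 116*(-24) = -2784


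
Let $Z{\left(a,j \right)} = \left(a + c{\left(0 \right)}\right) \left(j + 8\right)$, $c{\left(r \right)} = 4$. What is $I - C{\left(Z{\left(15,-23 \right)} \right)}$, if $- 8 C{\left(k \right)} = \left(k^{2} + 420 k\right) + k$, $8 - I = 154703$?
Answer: $-159540$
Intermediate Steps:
$I = -154695$ ($I = 8 - 154703 = -154695$)
$Z{\left(a,j \right)} = \left(4 + a\right) \left(8 + j\right)$ ($Z{\left(a,j \right)} = \left(a + 4\right) \left(j + 8\right) = \left(4 + a\right) \left(8 + j\right)$)
$C{\left(k \right)} = - \frac{421 k}{8} - \frac{k^{2}}{8}$ ($C{\left(k \right)} = - \frac{\left(k^{2} + 420 k\right) + k}{8} = - \frac{k^{2} + 421 k}{8} = - \frac{421 k}{8} - \frac{k^{2}}{8}$)
$I - C{\left(Z{\left(15,-23 \right)} \right)} = -154695 - - \frac{\left(32 + 4 \left(-23\right) + 8 \cdot 15 + 15 \left(-23\right)\right) \left(421 + \left(32 + 4 \left(-23\right) + 8 \cdot 15 + 15 \left(-23\right)\right)\right)}{8} = -154695 - - \frac{\left(32 - 92 + 120 - 345\right) \left(421 + \left(32 - 92 + 120 - 345\right)\right)}{8} = -154695 - \left(- \frac{1}{8}\right) \left(-285\right) \left(421 - 285\right) = -154695 - \left(- \frac{1}{8}\right) \left(-285\right) 136 = -154695 - 4845 = -159540$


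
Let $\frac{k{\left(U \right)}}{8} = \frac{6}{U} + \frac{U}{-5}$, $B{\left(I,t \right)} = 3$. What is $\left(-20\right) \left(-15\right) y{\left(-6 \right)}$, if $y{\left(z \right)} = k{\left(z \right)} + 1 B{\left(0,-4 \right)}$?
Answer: $1380$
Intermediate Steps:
$k{\left(U \right)} = \frac{48}{U} - \frac{8 U}{5}$ ($k{\left(U \right)} = 8 \left(\frac{6}{U} + \frac{U}{-5}\right) = 8 \left(\frac{6}{U} + U \left(- \frac{1}{5}\right)\right) = 8 \left(\frac{6}{U} - \frac{U}{5}\right) = \frac{48}{U} - \frac{8 U}{5}$)
$y{\left(z \right)} = 3 + \frac{48}{z} - \frac{8 z}{5}$ ($y{\left(z \right)} = \left(\frac{48}{z} - \frac{8 z}{5}\right) + 1 \cdot 3 = \left(\frac{48}{z} - \frac{8 z}{5}\right) + 3 = 3 + \frac{48}{z} - \frac{8 z}{5}$)
$\left(-20\right) \left(-15\right) y{\left(-6 \right)} = \left(-20\right) \left(-15\right) \left(3 + \frac{48}{-6} - - \frac{48}{5}\right) = 300 \left(3 + 48 \left(- \frac{1}{6}\right) + \frac{48}{5}\right) = 300 \left(3 - 8 + \frac{48}{5}\right) = 300 \cdot \frac{23}{5} = 1380$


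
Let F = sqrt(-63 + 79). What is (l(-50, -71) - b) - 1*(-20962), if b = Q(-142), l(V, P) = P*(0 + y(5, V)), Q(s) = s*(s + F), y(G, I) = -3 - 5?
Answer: 1934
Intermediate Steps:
F = 4 (F = sqrt(16) = 4)
y(G, I) = -8
Q(s) = s*(4 + s) (Q(s) = s*(s + 4) = s*(4 + s))
l(V, P) = -8*P (l(V, P) = P*(0 - 8) = P*(-8) = -8*P)
b = 19596 (b = -142*(4 - 142) = -142*(-138) = 19596)
(l(-50, -71) - b) - 1*(-20962) = (-8*(-71) - 1*19596) - 1*(-20962) = (568 - 19596) + 20962 = -19028 + 20962 = 1934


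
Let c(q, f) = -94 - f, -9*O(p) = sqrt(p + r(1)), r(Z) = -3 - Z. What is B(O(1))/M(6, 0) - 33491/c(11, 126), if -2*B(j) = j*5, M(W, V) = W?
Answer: 33491/220 + 5*I*sqrt(3)/108 ≈ 152.23 + 0.080188*I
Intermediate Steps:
O(p) = -sqrt(-4 + p)/9 (O(p) = -sqrt(p + (-3 - 1*1))/9 = -sqrt(p + (-3 - 1))/9 = -sqrt(p - 4)/9 = -sqrt(-4 + p)/9)
B(j) = -5*j/2 (B(j) = -j*5/2 = -5*j/2)
B(O(1))/M(6, 0) - 33491/c(11, 126) = -(-5)*sqrt(-4 + 1)/18/6 - 33491/(-94 - 1*126) = -(-5)*sqrt(-3)/18*(1/6) - 33491/(-94 - 126) = -(-5)*I*sqrt(3)/18*(1/6) - 33491/(-220) = -(-5)*I*sqrt(3)/18*(1/6) - 33491*(-1/220) = (5*I*sqrt(3)/18)*(1/6) + 33491/220 = 5*I*sqrt(3)/108 + 33491/220 = 33491/220 + 5*I*sqrt(3)/108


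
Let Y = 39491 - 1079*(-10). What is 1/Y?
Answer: 1/50281 ≈ 1.9888e-5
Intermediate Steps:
Y = 50281 (Y = 39491 + 10790 = 50281)
1/Y = 1/50281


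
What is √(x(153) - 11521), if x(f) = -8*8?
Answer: I*√11585 ≈ 107.63*I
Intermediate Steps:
x(f) = -64
√(x(153) - 11521) = √(-64 - 11521) = √(-11585) = I*√11585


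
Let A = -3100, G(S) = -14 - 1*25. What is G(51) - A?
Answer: 3061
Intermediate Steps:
G(S) = -39 (G(S) = -14 - 25 = -39)
G(51) - A = -39 - 1*(-3100) = -39 + 3100 = 3061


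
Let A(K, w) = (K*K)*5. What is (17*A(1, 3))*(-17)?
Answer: -1445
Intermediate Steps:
A(K, w) = 5*K**2 (A(K, w) = K**2*5 = 5*K**2)
(17*A(1, 3))*(-17) = (17*(5*1**2))*(-17) = (17*(5*1))*(-17) = (17*5)*(-17) = 85*(-17) = -1445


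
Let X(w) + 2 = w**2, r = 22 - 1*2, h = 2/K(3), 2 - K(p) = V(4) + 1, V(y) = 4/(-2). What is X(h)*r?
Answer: -280/9 ≈ -31.111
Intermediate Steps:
V(y) = -2 (V(y) = 4*(-1/2) = -2)
K(p) = 3 (K(p) = 2 - (-2 + 1) = 2 - 1*(-1) = 2 + 1 = 3)
h = 2/3 ≈ 0.66667
r = 20 (r = 22 - 2 = 20)
X(w) = -2 + w**2
X(h)*r = (-2 + (2/3)**2)*20 = (-2 + 4/9)*20 = -14/9*20 = -280/9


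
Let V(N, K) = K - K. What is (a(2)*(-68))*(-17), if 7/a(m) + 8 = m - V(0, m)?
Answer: -4046/3 ≈ -1348.7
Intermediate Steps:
V(N, K) = 0
a(m) = 7/(-8 + m) (a(m) = 7/(-8 + (m - 1*0)) = 7/(-8 + (m + 0)) = 7/(-8 + m))
(a(2)*(-68))*(-17) = ((7/(-8 + 2))*(-68))*(-17) = ((7/(-6))*(-68))*(-17) = ((7*(-1/6))*(-68))*(-17) = -7/6*(-68)*(-17) = (238/3)*(-17) = -4046/3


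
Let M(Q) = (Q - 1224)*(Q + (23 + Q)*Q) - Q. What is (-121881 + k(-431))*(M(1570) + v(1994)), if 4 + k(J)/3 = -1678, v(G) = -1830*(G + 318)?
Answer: -109367937859050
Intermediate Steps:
v(G) = -581940 - 1830*G (v(G) = -1830*(318 + G) = -581940 - 1830*G)
k(J) = -5046 (k(J) = -12 + 3*(-1678) = -12 - 5034 = -5046)
M(Q) = -Q + (-1224 + Q)*(Q + Q*(23 + Q)) (M(Q) = (-1224 + Q)*(Q + Q*(23 + Q)) - Q = -Q + (-1224 + Q)*(Q + Q*(23 + Q)))
(-121881 + k(-431))*(M(1570) + v(1994)) = (-121881 - 5046)*(1570*(-29377 + 1570² - 1200*1570) + (-581940 - 1830*1994)) = -126927*(1570*(-29377 + 2464900 - 1884000) + (-581940 - 3649020)) = -126927*(1570*551523 - 4230960) = -126927*(865891110 - 4230960) = -126927*861660150 = -109367937859050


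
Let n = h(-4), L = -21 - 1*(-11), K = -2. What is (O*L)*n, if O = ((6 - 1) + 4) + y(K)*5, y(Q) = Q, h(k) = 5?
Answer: 50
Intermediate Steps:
L = -10 (L = -21 + 11 = -10)
n = 5
O = -1 (O = ((6 - 1) + 4) - 2*5 = (5 + 4) - 10 = 9 - 10 = -1)
(O*L)*n = -1*(-10)*5 = 10*5 = 50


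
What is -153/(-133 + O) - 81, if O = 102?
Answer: -2358/31 ≈ -76.064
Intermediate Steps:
-153/(-133 + O) - 81 = -153/(-133 + 102) - 81 = -153/(-31) - 81 = -1/31*(-153) - 81 = 153/31 - 81 = -2358/31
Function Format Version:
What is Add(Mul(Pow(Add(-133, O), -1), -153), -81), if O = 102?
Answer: Rational(-2358, 31) ≈ -76.064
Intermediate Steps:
Add(Mul(Pow(Add(-133, O), -1), -153), -81) = Add(Mul(Pow(Add(-133, 102), -1), -153), -81) = Add(Mul(Pow(-31, -1), -153), -81) = Add(Mul(Rational(-1, 31), -153), -81) = Add(Rational(153, 31), -81) = Rational(-2358, 31)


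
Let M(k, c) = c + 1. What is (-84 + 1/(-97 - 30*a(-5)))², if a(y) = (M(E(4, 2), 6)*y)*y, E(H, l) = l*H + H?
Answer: 201734824201/28590409 ≈ 7056.0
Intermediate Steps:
E(H, l) = H + H*l (E(H, l) = H*l + H = H + H*l)
M(k, c) = 1 + c
a(y) = 7*y² (a(y) = ((1 + 6)*y)*y = (7*y)*y = 7*y²)
(-84 + 1/(-97 - 30*a(-5)))² = (-84 + 1/(-97 - 210*(-5)²))² = (-84 + 1/(-97 - 210*25))² = (-84 + 1/(-97 - 30*175))² = (-84 + 1/(-97 - 5250))² = (-84 + 1/(-5347))² = (-84 - 1/5347)² = (-449149/5347)² = 201734824201/28590409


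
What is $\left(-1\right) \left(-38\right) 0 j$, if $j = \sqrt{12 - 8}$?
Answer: $0$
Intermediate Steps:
$j = 2$ ($j = \sqrt{4} = 2$)
$\left(-1\right) \left(-38\right) 0 j = \left(-1\right) \left(-38\right) 0 \cdot 2 = 38 \cdot 0 \cdot 2 = 0 \cdot 2 = 0$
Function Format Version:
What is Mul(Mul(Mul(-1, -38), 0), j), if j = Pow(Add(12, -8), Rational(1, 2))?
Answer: 0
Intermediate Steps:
j = 2 (j = Pow(4, Rational(1, 2)) = 2)
Mul(Mul(Mul(-1, -38), 0), j) = Mul(Mul(Mul(-1, -38), 0), 2) = Mul(Mul(38, 0), 2) = Mul(0, 2) = 0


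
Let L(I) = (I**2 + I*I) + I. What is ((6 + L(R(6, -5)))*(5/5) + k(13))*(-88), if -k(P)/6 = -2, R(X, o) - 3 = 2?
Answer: -6424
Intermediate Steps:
R(X, o) = 5 (R(X, o) = 3 + 2 = 5)
L(I) = I + 2*I**2 (L(I) = (I**2 + I**2) + I = 2*I**2 + I = I + 2*I**2)
k(P) = 12 (k(P) = -6*(-2) = 12)
((6 + L(R(6, -5)))*(5/5) + k(13))*(-88) = ((6 + 5*(1 + 2*5))*(5/5) + 12)*(-88) = ((6 + 5*(1 + 10))*(5*(1/5)) + 12)*(-88) = ((6 + 5*11)*1 + 12)*(-88) = ((6 + 55)*1 + 12)*(-88) = (61*1 + 12)*(-88) = (61 + 12)*(-88) = 73*(-88) = -6424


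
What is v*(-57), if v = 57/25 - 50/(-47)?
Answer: -223953/1175 ≈ -190.60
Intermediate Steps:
v = 3929/1175 (v = 57*(1/25) - 50*(-1/47) = 57/25 + 50/47 = 3929/1175 ≈ 3.3438)
v*(-57) = (3929/1175)*(-57) = -223953/1175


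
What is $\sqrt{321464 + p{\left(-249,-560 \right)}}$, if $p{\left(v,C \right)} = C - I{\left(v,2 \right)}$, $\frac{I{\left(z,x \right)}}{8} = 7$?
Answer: $4 \sqrt{20053} \approx 566.43$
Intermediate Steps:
$I{\left(z,x \right)} = 56$ ($I{\left(z,x \right)} = 8 \cdot 7 = 56$)
$p{\left(v,C \right)} = -56 + C$ ($p{\left(v,C \right)} = C - 56 = -56 + C$)
$\sqrt{321464 + p{\left(-249,-560 \right)}} = \sqrt{321464 - 616} = \sqrt{320848} = 4 \sqrt{20053}$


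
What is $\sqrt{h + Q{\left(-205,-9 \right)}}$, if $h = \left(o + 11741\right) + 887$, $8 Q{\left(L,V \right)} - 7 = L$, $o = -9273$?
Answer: $\frac{\sqrt{13321}}{2} \approx 57.708$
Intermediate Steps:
$Q{\left(L,V \right)} = \frac{7}{8} + \frac{L}{8}$
$h = 3355$ ($h = \left(-9273 + 11741\right) + 887 = 2468 + 887 = 3355$)
$\sqrt{h + Q{\left(-205,-9 \right)}} = \sqrt{3355 + \left(\frac{7}{8} + \frac{1}{8} \left(-205\right)\right)} = \sqrt{3355 + \left(\frac{7}{8} - \frac{205}{8}\right)} = \sqrt{3355 - \frac{99}{4}} = \sqrt{\frac{13321}{4}} = \frac{\sqrt{13321}}{2}$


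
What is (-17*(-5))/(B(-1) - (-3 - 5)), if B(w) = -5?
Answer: 85/3 ≈ 28.333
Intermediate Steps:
(-17*(-5))/(B(-1) - (-3 - 5)) = (-17*(-5))/(-5 - (-3 - 5)) = 85/(-5 - 1*(-8)) = 85/(-5 + 8) = 85/3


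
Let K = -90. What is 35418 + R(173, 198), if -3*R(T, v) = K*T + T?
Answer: 121651/3 ≈ 40550.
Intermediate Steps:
R(T, v) = 89*T/3 (R(T, v) = -(-90*T + T)/3 = -(-89)*T/3 = 89*T/3)
35418 + R(173, 198) = 35418 + (89/3)*173 = 35418 + 15397/3 = 121651/3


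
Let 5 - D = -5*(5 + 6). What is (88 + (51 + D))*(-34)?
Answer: -6766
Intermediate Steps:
D = 60 (D = 5 - (-5)*(5 + 6) = 5 - (-5)*11 = 5 - 1*(-55) = 5 + 55 = 60)
(88 + (51 + D))*(-34) = (88 + (51 + 60))*(-34) = (88 + 111)*(-34) = 199*(-34) = -6766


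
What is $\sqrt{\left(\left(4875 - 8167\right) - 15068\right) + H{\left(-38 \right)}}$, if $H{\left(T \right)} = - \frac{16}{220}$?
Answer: $\frac{2 i \sqrt{13884805}}{55} \approx 135.5 i$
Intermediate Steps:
$H{\left(T \right)} = - \frac{4}{55}$ ($H{\left(T \right)} = \left(-16\right) \frac{1}{220} = - \frac{4}{55}$)
$\sqrt{\left(\left(4875 - 8167\right) - 15068\right) + H{\left(-38 \right)}} = \sqrt{\left(\left(4875 - 8167\right) - 15068\right) - \frac{4}{55}} = \sqrt{\left(-3292 - 15068\right) - \frac{4}{55}} = \sqrt{-18360 - \frac{4}{55}} = \sqrt{- \frac{1009804}{55}} = \frac{2 i \sqrt{13884805}}{55}$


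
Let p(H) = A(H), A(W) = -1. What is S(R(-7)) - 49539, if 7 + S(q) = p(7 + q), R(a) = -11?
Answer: -49547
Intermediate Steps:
p(H) = -1
S(q) = -8 (S(q) = -7 - 1 = -8)
S(R(-7)) - 49539 = -8 - 49539 = -49547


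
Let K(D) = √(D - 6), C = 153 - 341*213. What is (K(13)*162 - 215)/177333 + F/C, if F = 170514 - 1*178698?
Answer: 59821253/535545660 + 54*√7/59111 ≈ 0.11412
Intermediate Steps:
C = -72480 (C = 153 - 72633 = -72480)
K(D) = √(-6 + D)
F = -8184 (F = 170514 - 178698 = -8184)
(K(13)*162 - 215)/177333 + F/C = (√(-6 + 13)*162 - 215)/177333 - 8184/(-72480) = (√7*162 - 215)*(1/177333) - 8184*(-1/72480) = (162*√7 - 215)*(1/177333) + 341/3020 = (-215 + 162*√7)*(1/177333) + 341/3020 = (-215/177333 + 54*√7/59111) + 341/3020 = 59821253/535545660 + 54*√7/59111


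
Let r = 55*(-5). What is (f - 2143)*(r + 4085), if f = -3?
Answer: -8176260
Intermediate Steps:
r = -275
(f - 2143)*(r + 4085) = (-3 - 2143)*(-275 + 4085) = -2146*3810 = -8176260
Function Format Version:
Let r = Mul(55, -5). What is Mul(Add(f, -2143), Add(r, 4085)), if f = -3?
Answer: -8176260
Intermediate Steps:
r = -275
Mul(Add(f, -2143), Add(r, 4085)) = Mul(Add(-3, -2143), Add(-275, 4085)) = Mul(-2146, 3810) = -8176260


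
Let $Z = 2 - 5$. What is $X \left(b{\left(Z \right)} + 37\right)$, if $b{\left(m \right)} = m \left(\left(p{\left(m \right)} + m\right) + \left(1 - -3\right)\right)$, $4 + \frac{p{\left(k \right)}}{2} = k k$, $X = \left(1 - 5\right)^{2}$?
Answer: $64$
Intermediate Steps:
$X = 16$ ($X = \left(-4\right)^{2} = 16$)
$p{\left(k \right)} = -8 + 2 k^{2}$ ($p{\left(k \right)} = -8 + 2 k k = -8 + 2 k^{2}$)
$Z = -3$ ($Z = 2 - 5 = -3$)
$b{\left(m \right)} = m \left(-4 + m + 2 m^{2}\right)$ ($b{\left(m \right)} = m \left(\left(\left(-8 + 2 m^{2}\right) + m\right) + \left(1 - -3\right)\right) = m \left(\left(-8 + m + 2 m^{2}\right) + \left(1 + 3\right)\right) = m \left(\left(-8 + m + 2 m^{2}\right) + 4\right) = m \left(-4 + m + 2 m^{2}\right)$)
$X \left(b{\left(Z \right)} + 37\right) = 16 \left(- 3 \left(-4 - 3 + 2 \left(-3\right)^{2}\right) + 37\right) = 16 \left(- 3 \left(-4 - 3 + 2 \cdot 9\right) + 37\right) = 16 \left(- 3 \left(-4 - 3 + 18\right) + 37\right) = 16 \left(\left(-3\right) 11 + 37\right) = 16 \left(-33 + 37\right) = 16 \cdot 4 = 64$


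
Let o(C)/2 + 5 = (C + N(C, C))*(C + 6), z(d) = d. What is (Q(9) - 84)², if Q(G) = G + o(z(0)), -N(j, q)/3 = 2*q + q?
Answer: 7225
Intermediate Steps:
N(j, q) = -9*q (N(j, q) = -3*(2*q + q) = -9*q)
o(C) = -10 - 16*C*(6 + C) (o(C) = -10 + 2*((C - 9*C)*(C + 6)) = -10 + 2*((-8*C)*(6 + C)) = -10 + 2*(-8*C*(6 + C)) = -10 - 16*C*(6 + C))
Q(G) = -10 + G (Q(G) = G + (-10 - 96*0 - 16*0²) = G + (-10 + 0 - 16*0) = G + (-10 + 0 + 0) = G - 10 = -10 + G)
(Q(9) - 84)² = ((-10 + 9) - 84)² = (-1 - 84)² = (-85)² = 7225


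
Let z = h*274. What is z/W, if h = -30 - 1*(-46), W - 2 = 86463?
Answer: 4384/86465 ≈ 0.050703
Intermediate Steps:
W = 86465 (W = 2 + 86463 = 86465)
h = 16 (h = -30 + 46 = 16)
z = 4384 (z = 16*274 = 4384)
z/W = 4384/86465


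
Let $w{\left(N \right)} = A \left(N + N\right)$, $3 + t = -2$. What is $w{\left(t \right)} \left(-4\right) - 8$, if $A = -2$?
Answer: $-88$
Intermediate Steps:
$t = -5$ ($t = -3 - 2 = -5$)
$w{\left(N \right)} = - 4 N$ ($w{\left(N \right)} = - 2 \left(N + N\right) = - 2 \cdot 2 N = - 4 N$)
$w{\left(t \right)} \left(-4\right) - 8 = \left(-4\right) \left(-5\right) \left(-4\right) - 8 = 20 \left(-4\right) - 8 = -80 - 8 = -88$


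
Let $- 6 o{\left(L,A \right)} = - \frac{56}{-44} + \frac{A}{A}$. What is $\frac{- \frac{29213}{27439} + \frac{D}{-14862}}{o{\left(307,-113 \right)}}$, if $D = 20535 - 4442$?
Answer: $\frac{9633133763}{1699160075} \approx 5.6693$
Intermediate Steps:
$D = 16093$ ($D = 20535 - 4442 = 16093$)
$o{\left(L,A \right)} = - \frac{25}{66}$ ($o{\left(L,A \right)} = - \frac{- \frac{56}{-44} + \frac{A}{A}}{6} = - \frac{\left(-56\right) \left(- \frac{1}{44}\right) + 1}{6} = - \frac{\frac{14}{11} + 1}{6} = \left(- \frac{1}{6}\right) \frac{25}{11} = - \frac{25}{66}$)
$\frac{- \frac{29213}{27439} + \frac{D}{-14862}}{o{\left(307,-113 \right)}} = \frac{- \frac{29213}{27439} + \frac{16093}{-14862}}{- \frac{25}{66}} = \left(\left(-29213\right) \frac{1}{27439} + 16093 \left(- \frac{1}{14862}\right)\right) \left(- \frac{66}{25}\right) = \left(- \frac{29213}{27439} - \frac{16093}{14862}\right) \left(- \frac{66}{25}\right) = \left(- \frac{875739433}{407798418}\right) \left(- \frac{66}{25}\right) = \frac{9633133763}{1699160075}$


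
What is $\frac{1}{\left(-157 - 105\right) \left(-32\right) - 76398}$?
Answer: $- \frac{1}{68014} \approx -1.4703 \cdot 10^{-5}$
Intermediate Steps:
$\frac{1}{\left(-157 - 105\right) \left(-32\right) - 76398} = \frac{1}{\left(-262\right) \left(-32\right) - 76398} = \frac{1}{8384 - 76398} = \frac{1}{-68014} = - \frac{1}{68014}$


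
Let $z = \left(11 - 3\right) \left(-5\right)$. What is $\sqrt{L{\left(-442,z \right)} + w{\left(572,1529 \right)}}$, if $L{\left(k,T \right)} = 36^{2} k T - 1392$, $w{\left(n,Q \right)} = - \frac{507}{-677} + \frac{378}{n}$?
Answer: $\frac{3 \sqrt{95439421579851778}}{193622} \approx 4786.6$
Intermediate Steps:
$z = -40$ ($z = 8 \left(-5\right) = -40$)
$w{\left(n,Q \right)} = \frac{507}{677} + \frac{378}{n}$ ($w{\left(n,Q \right)} = \left(-507\right) \left(- \frac{1}{677}\right) + \frac{378}{n} = \frac{507}{677} + \frac{378}{n}$)
$L{\left(k,T \right)} = -1392 + 1296 T k$ ($L{\left(k,T \right)} = 1296 k T - 1392 = 1296 T k - 1392 = -1392 + 1296 T k$)
$\sqrt{L{\left(-442,z \right)} + w{\left(572,1529 \right)}} = \sqrt{\left(-1392 + 1296 \left(-40\right) \left(-442\right)\right) + \left(\frac{507}{677} + \frac{378}{572}\right)} = \sqrt{\left(-1392 + 22913280\right) + \left(\frac{507}{677} + 378 \cdot \frac{1}{572}\right)} = \sqrt{22911888 + \left(\frac{507}{677} + \frac{189}{286}\right)} = \sqrt{22911888 + \frac{272955}{193622}} = \sqrt{\frac{4436245851291}{193622}} = \frac{3 \sqrt{95439421579851778}}{193622}$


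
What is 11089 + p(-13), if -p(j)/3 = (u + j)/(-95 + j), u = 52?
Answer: 133081/12 ≈ 11090.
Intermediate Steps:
p(j) = -3*(52 + j)/(-95 + j)
11089 + p(-13) = 11089 + 3*(-52 - 1*(-13))/(-95 - 13) = 11089 + 3*(-52 + 13)/(-108) = 11089 + 3*(-1/108)*(-39) = 11089 + 13/12 = 133081/12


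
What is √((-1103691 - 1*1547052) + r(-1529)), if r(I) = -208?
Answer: I*√2650951 ≈ 1628.2*I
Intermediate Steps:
√((-1103691 - 1*1547052) + r(-1529)) = √((-1103691 - 1*1547052) - 208) = √((-1103691 - 1547052) - 208) = √(-2650743 - 208) = √(-2650951) = I*√2650951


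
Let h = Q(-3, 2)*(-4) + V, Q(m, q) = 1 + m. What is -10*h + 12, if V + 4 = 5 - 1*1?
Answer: -68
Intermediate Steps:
V = 0 (V = -4 + (5 - 1*1) = -4 + (5 - 1) = -4 + 4 = 0)
h = 8 (h = (1 - 3)*(-4) + 0 = -2*(-4) + 0 = 8 + 0 = 8)
-10*h + 12 = -10*8 + 12 = -80 + 12 = -68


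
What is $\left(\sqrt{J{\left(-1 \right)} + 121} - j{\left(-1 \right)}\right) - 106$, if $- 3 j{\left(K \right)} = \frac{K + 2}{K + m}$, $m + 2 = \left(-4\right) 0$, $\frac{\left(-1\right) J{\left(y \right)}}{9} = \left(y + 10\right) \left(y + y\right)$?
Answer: $- \frac{955}{9} + \sqrt{283} \approx -89.288$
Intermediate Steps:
$J{\left(y \right)} = - 18 y \left(10 + y\right)$ ($J{\left(y \right)} = - 9 \left(y + 10\right) \left(y + y\right) = - 9 \left(10 + y\right) 2 y = - 9 \cdot 2 y \left(10 + y\right) = - 18 y \left(10 + y\right)$)
$m = -2$ ($m = -2 - 0 = -2 + 0 = -2$)
$j{\left(K \right)} = - \frac{2 + K}{3 \left(-2 + K\right)}$ ($j{\left(K \right)} = - \frac{\left(K + 2\right) \frac{1}{K - 2}}{3} = - \frac{\left(2 + K\right) \frac{1}{-2 + K}}{3} = - \frac{\frac{1}{-2 + K} \left(2 + K\right)}{3} = - \frac{2 + K}{3 \left(-2 + K\right)}$)
$\left(\sqrt{J{\left(-1 \right)} + 121} - j{\left(-1 \right)}\right) - 106 = \left(\sqrt{\left(-18\right) \left(-1\right) \left(10 - 1\right) + 121} - \frac{-2 - -1}{3 \left(-2 - 1\right)}\right) - 106 = \left(\sqrt{\left(-18\right) \left(-1\right) 9 + 121} - \frac{-2 + 1}{3 \left(-3\right)}\right) - 106 = \left(\sqrt{162 + 121} - \frac{1}{3} \left(- \frac{1}{3}\right) \left(-1\right)\right) - 106 = \left(\sqrt{283} - \frac{1}{9}\right) - 106 = \left(- \frac{1}{9} + \sqrt{283}\right) - 106 = - \frac{955}{9} + \sqrt{283}$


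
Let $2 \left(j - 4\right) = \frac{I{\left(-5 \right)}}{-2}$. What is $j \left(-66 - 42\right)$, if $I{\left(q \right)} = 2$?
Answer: $-378$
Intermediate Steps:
$j = \frac{7}{2}$ ($j = 4 + \frac{2 \frac{1}{-2}}{2} = 4 + \frac{2 \left(- \frac{1}{2}\right)}{2} = 4 + \frac{1}{2} \left(-1\right) = 4 - \frac{1}{2} = \frac{7}{2} \approx 3.5$)
$j \left(-66 - 42\right) = \frac{7 \left(-66 - 42\right)}{2} = \frac{7}{2} \left(-108\right) = -378$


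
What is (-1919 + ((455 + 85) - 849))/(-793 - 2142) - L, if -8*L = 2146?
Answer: 3158167/11740 ≈ 269.01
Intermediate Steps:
L = -1073/4 (L = -1/8*2146 = -1073/4 ≈ -268.25)
(-1919 + ((455 + 85) - 849))/(-793 - 2142) - L = (-1919 + ((455 + 85) - 849))/(-793 - 2142) - 1*(-1073/4) = (-1919 + (540 - 849))/(-2935) + 1073/4 = (-1919 - 309)*(-1/2935) + 1073/4 = -2228*(-1/2935) + 1073/4 = 2228/2935 + 1073/4 = 3158167/11740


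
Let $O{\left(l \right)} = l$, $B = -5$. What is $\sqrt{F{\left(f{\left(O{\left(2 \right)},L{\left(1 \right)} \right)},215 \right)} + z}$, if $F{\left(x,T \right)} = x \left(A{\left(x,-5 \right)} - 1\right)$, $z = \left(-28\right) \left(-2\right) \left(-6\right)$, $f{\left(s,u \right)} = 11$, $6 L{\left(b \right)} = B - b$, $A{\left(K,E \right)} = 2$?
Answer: $5 i \sqrt{13} \approx 18.028 i$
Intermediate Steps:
$L{\left(b \right)} = - \frac{5}{6} - \frac{b}{6}$ ($L{\left(b \right)} = \frac{-5 - b}{6} = - \frac{5}{6} - \frac{b}{6}$)
$z = -336$ ($z = 56 \left(-6\right) = -336$)
$F{\left(x,T \right)} = x$ ($F{\left(x,T \right)} = x \left(2 - 1\right) = x 1 = x$)
$\sqrt{F{\left(f{\left(O{\left(2 \right)},L{\left(1 \right)} \right)},215 \right)} + z} = \sqrt{11 - 336} = \sqrt{-325} = 5 i \sqrt{13}$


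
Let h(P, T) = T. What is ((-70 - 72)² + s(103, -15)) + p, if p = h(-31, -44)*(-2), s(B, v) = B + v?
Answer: 20340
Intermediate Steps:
p = 88 (p = -44*(-2) = 88)
((-70 - 72)² + s(103, -15)) + p = ((-70 - 72)² + (103 - 15)) + 88 = ((-142)² + 88) + 88 = (20164 + 88) + 88 = 20252 + 88 = 20340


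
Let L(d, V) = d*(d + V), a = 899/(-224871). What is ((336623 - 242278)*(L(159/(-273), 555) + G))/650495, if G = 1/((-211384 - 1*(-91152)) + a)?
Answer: -1364132919148501261463/29127974123965784249 ≈ -46.832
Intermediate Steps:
a = -899/224871 (a = 899*(-1/224871) = -899/224871 ≈ -0.0039978)
G = -224871/27036690971 (G = 1/((-211384 - 1*(-91152)) - 899/224871) = 1/((-211384 + 91152) - 899/224871) = 1/(-120232 - 899/224871) = 1/(-27036690971/224871) = -224871/27036690971 ≈ -8.3172e-6)
L(d, V) = d*(V + d)
((336623 - 242278)*(L(159/(-273), 555) + G))/650495 = ((336623 - 242278)*((159/(-273))*(555 + 159/(-273)) - 224871/27036690971))/650495 = (94345*((159*(-1/273))*(555 + 159*(-1/273)) - 224871/27036690971))*(1/650495) = (94345*(-53*(555 - 53/91)/91 - 224871/27036690971))*(1/650495) = (94345*(-53/91*50452/91 - 224871/27036690971))*(1/650495) = (94345*(-2673956/8281 - 224871/27036690971))*(1/650495) = (94345*(-72294923904208027/223890837930851))*(1/650495) = -6820664595742506307315/223890837930851*1/650495 = -1364132919148501261463/29127974123965784249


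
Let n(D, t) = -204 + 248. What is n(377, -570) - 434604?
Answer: -434560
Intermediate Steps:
n(D, t) = 44
n(377, -570) - 434604 = 44 - 434604 = -434560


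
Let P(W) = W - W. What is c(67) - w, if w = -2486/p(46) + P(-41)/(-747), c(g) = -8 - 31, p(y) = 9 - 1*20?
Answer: -265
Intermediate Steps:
p(y) = -11 (p(y) = 9 - 20 = -11)
P(W) = 0
c(g) = -39
w = 226 (w = -2486/(-11) + 0/(-747) = -2486*(-1/11) + 0*(-1/747) = 226 + 0 = 226)
c(67) - w = -39 - 1*226 = -39 - 226 = -265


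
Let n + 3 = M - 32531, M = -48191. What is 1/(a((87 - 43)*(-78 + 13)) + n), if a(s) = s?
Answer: -1/83585 ≈ -1.1964e-5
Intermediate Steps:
n = -80725 (n = -3 + (-48191 - 32531) = -3 - 80722 = -80725)
1/(a((87 - 43)*(-78 + 13)) + n) = 1/((87 - 43)*(-78 + 13) - 80725) = 1/(44*(-65) - 80725) = 1/(-2860 - 80725) = 1/(-83585) = -1/83585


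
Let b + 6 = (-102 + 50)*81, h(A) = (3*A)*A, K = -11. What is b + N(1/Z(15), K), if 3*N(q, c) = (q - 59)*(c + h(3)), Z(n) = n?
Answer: -203954/45 ≈ -4532.3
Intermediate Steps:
h(A) = 3*A²
N(q, c) = (-59 + q)*(27 + c)/3 (N(q, c) = ((q - 59)*(c + 3*3²))/3 = ((-59 + q)*(c + 3*9))/3 = ((-59 + q)*(c + 27))/3 = ((-59 + q)*(27 + c))/3 = (-59 + q)*(27 + c)/3)
b = -4218 (b = -6 + (-102 + 50)*81 = -6 - 52*81 = -6 - 4212 = -4218)
b + N(1/Z(15), K) = -4218 + (-531 + 9/15 - 59/3*(-11) + (⅓)*(-11)/15) = -4218 + (-531 + 9*(1/15) + 649/3 + (⅓)*(-11)*(1/15)) = -4218 + (-531 + ⅗ + 649/3 - 11/45) = -4218 - 14144/45 = -203954/45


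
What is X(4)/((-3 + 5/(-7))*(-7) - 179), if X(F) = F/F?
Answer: -1/153 ≈ -0.0065359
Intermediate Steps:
X(F) = 1
X(4)/((-3 + 5/(-7))*(-7) - 179) = 1/((-3 + 5/(-7))*(-7) - 179) = 1/((-3 + 5*(-⅐))*(-7) - 179) = 1/((-3 - 5/7)*(-7) - 179) = 1/(-26/7*(-7) - 179) = 1/(26 - 179) = 1/(-153) = 1*(-1/153) = -1/153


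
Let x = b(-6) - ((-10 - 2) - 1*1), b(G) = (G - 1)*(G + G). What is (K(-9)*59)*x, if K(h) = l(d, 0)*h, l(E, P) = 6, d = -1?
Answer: -309042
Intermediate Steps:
K(h) = 6*h
b(G) = 2*G*(-1 + G) (b(G) = (-1 + G)*(2*G) = 2*G*(-1 + G))
x = 97 (x = 2*(-6)*(-1 - 6) - ((-10 - 2) - 1*1) = 2*(-6)*(-7) - (-12 - 1) = 84 - 1*(-13) = 84 + 13 = 97)
(K(-9)*59)*x = ((6*(-9))*59)*97 = -54*59*97 = -3186*97 = -309042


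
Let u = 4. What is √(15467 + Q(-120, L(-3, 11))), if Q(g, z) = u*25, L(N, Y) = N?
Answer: √15567 ≈ 124.77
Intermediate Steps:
Q(g, z) = 100 (Q(g, z) = 4*25 = 100)
√(15467 + Q(-120, L(-3, 11))) = √(15467 + 100) = √15567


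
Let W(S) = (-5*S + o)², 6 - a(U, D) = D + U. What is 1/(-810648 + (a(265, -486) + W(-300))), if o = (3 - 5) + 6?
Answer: 1/1451595 ≈ 6.8890e-7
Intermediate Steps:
o = 4 (o = -2 + 6 = 4)
a(U, D) = 6 - D - U (a(U, D) = 6 - (D + U) = 6 + (-D - U) = 6 - D - U)
W(S) = (4 - 5*S)² (W(S) = (-5*S + 4)² = (4 - 5*S)²)
1/(-810648 + (a(265, -486) + W(-300))) = 1/(-810648 + ((6 - 1*(-486) - 1*265) + (-4 + 5*(-300))²)) = 1/(-810648 + ((6 + 486 - 265) + (-4 - 1500)²)) = 1/(-810648 + (227 + (-1504)²)) = 1/(-810648 + (227 + 2262016)) = 1/(-810648 + 2262243) = 1/1451595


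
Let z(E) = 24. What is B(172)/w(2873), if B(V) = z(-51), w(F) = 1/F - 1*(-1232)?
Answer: 68952/3539537 ≈ 0.019481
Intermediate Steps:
w(F) = 1232 + 1/F (w(F) = 1/F + 1232 = 1232 + 1/F)
B(V) = 24
B(172)/w(2873) = 24/(1232 + 1/2873) = 24/(3539537/2873) = 24*(2873/3539537) = 68952/3539537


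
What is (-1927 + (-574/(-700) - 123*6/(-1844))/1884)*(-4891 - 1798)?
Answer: 279875316141893/21713100 ≈ 1.2890e+7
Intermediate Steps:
(-1927 + (-574/(-700) - 123*6/(-1844))/1884)*(-4891 - 1798) = (-1927 + (-574*(-1/700) - 738*(-1/1844))*(1/1884))*(-6689) = (-1927 + (41/50 + 369/922)*(1/1884))*(-6689) = (-1927 + (14063/11525)*(1/1884))*(-6689) = (-1927 + 14063/21713100)*(-6689) = -41841129637/21713100*(-6689) = 279875316141893/21713100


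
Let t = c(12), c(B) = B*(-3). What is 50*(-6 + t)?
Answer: -2100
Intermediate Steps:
c(B) = -3*B
t = -36 (t = -3*12 = -36)
50*(-6 + t) = 50*(-6 - 36) = 50*(-42) = -2100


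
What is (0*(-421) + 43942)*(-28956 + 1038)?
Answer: -1226772756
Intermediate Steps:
(0*(-421) + 43942)*(-28956 + 1038) = (0 + 43942)*(-27918) = 43942*(-27918) = -1226772756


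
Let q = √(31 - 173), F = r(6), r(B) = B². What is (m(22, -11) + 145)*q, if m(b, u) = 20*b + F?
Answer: 621*I*√142 ≈ 7400.1*I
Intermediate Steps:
F = 36 (F = 6² = 36)
q = I*√142 (q = √(-142) = I*√142 ≈ 11.916*I)
m(b, u) = 36 + 20*b (m(b, u) = 20*b + 36 = 36 + 20*b)
(m(22, -11) + 145)*q = ((36 + 20*22) + 145)*(I*√142) = ((36 + 440) + 145)*(I*√142) = (476 + 145)*(I*√142) = 621*(I*√142) = 621*I*√142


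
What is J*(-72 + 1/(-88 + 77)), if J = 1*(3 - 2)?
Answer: -793/11 ≈ -72.091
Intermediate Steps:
J = 1 (J = 1*1 = 1)
J*(-72 + 1/(-88 + 77)) = 1*(-72 + 1/(-88 + 77)) = 1*(-72 + 1/(-11)) = 1*(-72 - 1/11) = 1*(-793/11) = -793/11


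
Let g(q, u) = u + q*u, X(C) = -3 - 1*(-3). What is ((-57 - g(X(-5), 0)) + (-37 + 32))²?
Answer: 3844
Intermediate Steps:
X(C) = 0 (X(C) = -3 + 3 = 0)
((-57 - g(X(-5), 0)) + (-37 + 32))² = ((-57 - 0*(1 + 0)) + (-37 + 32))² = ((-57 - 0) - 5)² = ((-57 - 1*0) - 5)² = ((-57 + 0) - 5)² = (-57 - 5)² = (-62)² = 3844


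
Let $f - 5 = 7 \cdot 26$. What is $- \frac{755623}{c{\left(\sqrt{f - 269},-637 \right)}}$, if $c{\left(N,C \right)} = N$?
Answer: $\frac{755623 i \sqrt{82}}{82} \approx 83445.0 i$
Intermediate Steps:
$f = 187$ ($f = 5 + 7 \cdot 26 = 5 + 182 = 187$)
$- \frac{755623}{c{\left(\sqrt{f - 269},-637 \right)}} = - \frac{755623}{\sqrt{187 - 269}} = - \frac{755623}{\sqrt{-82}} = - \frac{755623}{i \sqrt{82}} = - 755623 \left(- \frac{i \sqrt{82}}{82}\right) = \frac{755623 i \sqrt{82}}{82}$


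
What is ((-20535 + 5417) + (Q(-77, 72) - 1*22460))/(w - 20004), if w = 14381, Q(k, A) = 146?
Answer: 37432/5623 ≈ 6.6569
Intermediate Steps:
((-20535 + 5417) + (Q(-77, 72) - 1*22460))/(w - 20004) = ((-20535 + 5417) + (146 - 1*22460))/(14381 - 20004) = (-15118 + (146 - 22460))/(-5623) = (-15118 - 22314)*(-1/5623) = -37432*(-1/5623) = 37432/5623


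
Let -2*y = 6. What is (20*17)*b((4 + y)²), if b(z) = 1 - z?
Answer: 0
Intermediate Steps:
y = -3 (y = -½*6 = -3)
(20*17)*b((4 + y)²) = (20*17)*(1 - (4 - 3)²) = 340*(1 - 1*1²) = 340*(1 - 1*1) = 340*(1 - 1) = 340*0 = 0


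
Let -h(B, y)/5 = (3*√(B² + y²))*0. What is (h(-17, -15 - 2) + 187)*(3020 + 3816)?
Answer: 1278332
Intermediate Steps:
h(B, y) = 0 (h(B, y) = -5*3*√(B² + y²)*0 = -5*0 = 0)
(h(-17, -15 - 2) + 187)*(3020 + 3816) = (0 + 187)*(3020 + 3816) = 187*6836 = 1278332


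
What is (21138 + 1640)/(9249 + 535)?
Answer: 11389/4892 ≈ 2.3281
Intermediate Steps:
(21138 + 1640)/(9249 + 535) = 22778/9784 = 22778*(1/9784) = 11389/4892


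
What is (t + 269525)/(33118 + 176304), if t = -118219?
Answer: 75653/104711 ≈ 0.72249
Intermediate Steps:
(t + 269525)/(33118 + 176304) = (-118219 + 269525)/(33118 + 176304) = 151306/209422 = 151306*(1/209422) = 75653/104711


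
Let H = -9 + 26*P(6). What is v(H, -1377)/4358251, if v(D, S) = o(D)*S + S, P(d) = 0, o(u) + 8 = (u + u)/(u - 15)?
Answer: 34425/17433004 ≈ 0.0019747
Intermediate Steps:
o(u) = -8 + 2*u/(-15 + u) (o(u) = -8 + (u + u)/(u - 15) = -8 + (2*u)/(-15 + u) = -8 + 2*u/(-15 + u))
H = -9 (H = -9 + 26*0 = -9 + 0 = -9)
v(D, S) = S + 6*S*(20 - D)/(-15 + D) (v(D, S) = (6*(20 - D)/(-15 + D))*S + S = 6*S*(20 - D)/(-15 + D) + S = S + 6*S*(20 - D)/(-15 + D))
v(H, -1377)/4358251 = (5*(-1377)*(21 - 1*(-9))/(-15 - 9))/4358251 = (5*(-1377)*(21 + 9)/(-24))*(1/4358251) = (5*(-1377)*(-1/24)*30)*(1/4358251) = (34425/4)*(1/4358251) = 34425/17433004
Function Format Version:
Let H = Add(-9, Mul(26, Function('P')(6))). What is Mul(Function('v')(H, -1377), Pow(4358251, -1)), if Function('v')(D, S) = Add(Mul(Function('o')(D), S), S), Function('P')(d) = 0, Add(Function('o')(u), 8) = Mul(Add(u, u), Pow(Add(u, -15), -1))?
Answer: Rational(34425, 17433004) ≈ 0.0019747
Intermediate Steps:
Function('o')(u) = Add(-8, Mul(2, u, Pow(Add(-15, u), -1))) (Function('o')(u) = Add(-8, Mul(Add(u, u), Pow(Add(u, -15), -1))) = Add(-8, Mul(Mul(2, u), Pow(Add(-15, u), -1))) = Add(-8, Mul(2, u, Pow(Add(-15, u), -1))))
H = -9 (H = Add(-9, Mul(26, 0)) = Add(-9, 0) = -9)
Function('v')(D, S) = Add(S, Mul(6, S, Pow(Add(-15, D), -1), Add(20, Mul(-1, D)))) (Function('v')(D, S) = Add(Mul(Mul(6, Pow(Add(-15, D), -1), Add(20, Mul(-1, D))), S), S) = Add(Mul(6, S, Pow(Add(-15, D), -1), Add(20, Mul(-1, D))), S) = Add(S, Mul(6, S, Pow(Add(-15, D), -1), Add(20, Mul(-1, D)))))
Mul(Function('v')(H, -1377), Pow(4358251, -1)) = Mul(Mul(5, -1377, Pow(Add(-15, -9), -1), Add(21, Mul(-1, -9))), Pow(4358251, -1)) = Mul(Mul(5, -1377, Pow(-24, -1), Add(21, 9)), Rational(1, 4358251)) = Mul(Mul(5, -1377, Rational(-1, 24), 30), Rational(1, 4358251)) = Mul(Rational(34425, 4), Rational(1, 4358251)) = Rational(34425, 17433004)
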